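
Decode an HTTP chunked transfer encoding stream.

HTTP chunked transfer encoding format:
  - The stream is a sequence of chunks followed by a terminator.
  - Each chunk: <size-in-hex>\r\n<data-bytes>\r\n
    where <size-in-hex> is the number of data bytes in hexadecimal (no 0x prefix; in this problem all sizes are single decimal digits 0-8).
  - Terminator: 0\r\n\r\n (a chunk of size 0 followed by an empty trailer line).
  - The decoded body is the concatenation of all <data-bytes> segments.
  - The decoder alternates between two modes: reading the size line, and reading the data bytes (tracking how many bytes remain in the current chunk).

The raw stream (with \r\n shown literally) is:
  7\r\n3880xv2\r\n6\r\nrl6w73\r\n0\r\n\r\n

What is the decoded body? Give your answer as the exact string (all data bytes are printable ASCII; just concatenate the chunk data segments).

Answer: 3880xv2rl6w73

Derivation:
Chunk 1: stream[0..1]='7' size=0x7=7, data at stream[3..10]='3880xv2' -> body[0..7], body so far='3880xv2'
Chunk 2: stream[12..13]='6' size=0x6=6, data at stream[15..21]='rl6w73' -> body[7..13], body so far='3880xv2rl6w73'
Chunk 3: stream[23..24]='0' size=0 (terminator). Final body='3880xv2rl6w73' (13 bytes)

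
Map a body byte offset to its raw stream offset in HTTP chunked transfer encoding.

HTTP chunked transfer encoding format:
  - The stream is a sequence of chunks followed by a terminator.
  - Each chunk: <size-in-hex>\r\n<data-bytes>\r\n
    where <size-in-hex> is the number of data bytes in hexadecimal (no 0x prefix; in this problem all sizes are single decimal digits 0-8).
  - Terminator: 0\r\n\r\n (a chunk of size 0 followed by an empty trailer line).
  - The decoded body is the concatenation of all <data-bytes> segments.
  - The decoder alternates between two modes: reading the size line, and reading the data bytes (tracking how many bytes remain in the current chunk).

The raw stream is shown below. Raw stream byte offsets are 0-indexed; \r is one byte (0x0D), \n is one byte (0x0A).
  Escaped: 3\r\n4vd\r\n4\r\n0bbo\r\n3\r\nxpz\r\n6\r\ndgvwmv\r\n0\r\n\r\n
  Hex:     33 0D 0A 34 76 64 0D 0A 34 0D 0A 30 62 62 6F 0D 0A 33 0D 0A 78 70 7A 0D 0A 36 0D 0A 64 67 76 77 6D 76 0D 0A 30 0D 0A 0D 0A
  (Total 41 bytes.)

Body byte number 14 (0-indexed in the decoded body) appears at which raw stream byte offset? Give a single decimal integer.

Answer: 32

Derivation:
Chunk 1: stream[0..1]='3' size=0x3=3, data at stream[3..6]='4vd' -> body[0..3], body so far='4vd'
Chunk 2: stream[8..9]='4' size=0x4=4, data at stream[11..15]='0bbo' -> body[3..7], body so far='4vd0bbo'
Chunk 3: stream[17..18]='3' size=0x3=3, data at stream[20..23]='xpz' -> body[7..10], body so far='4vd0bboxpz'
Chunk 4: stream[25..26]='6' size=0x6=6, data at stream[28..34]='dgvwmv' -> body[10..16], body so far='4vd0bboxpzdgvwmv'
Chunk 5: stream[36..37]='0' size=0 (terminator). Final body='4vd0bboxpzdgvwmv' (16 bytes)
Body byte 14 at stream offset 32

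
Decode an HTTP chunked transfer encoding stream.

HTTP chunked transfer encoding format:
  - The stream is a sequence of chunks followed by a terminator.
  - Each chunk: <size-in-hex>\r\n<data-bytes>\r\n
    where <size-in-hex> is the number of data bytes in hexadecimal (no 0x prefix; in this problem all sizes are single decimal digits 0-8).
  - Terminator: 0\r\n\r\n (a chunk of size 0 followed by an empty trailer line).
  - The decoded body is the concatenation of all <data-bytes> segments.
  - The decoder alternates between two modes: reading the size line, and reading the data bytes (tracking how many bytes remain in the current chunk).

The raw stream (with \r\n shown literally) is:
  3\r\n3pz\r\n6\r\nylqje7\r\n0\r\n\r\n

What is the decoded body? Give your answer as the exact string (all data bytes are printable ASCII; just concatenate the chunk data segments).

Answer: 3pzylqje7

Derivation:
Chunk 1: stream[0..1]='3' size=0x3=3, data at stream[3..6]='3pz' -> body[0..3], body so far='3pz'
Chunk 2: stream[8..9]='6' size=0x6=6, data at stream[11..17]='ylqje7' -> body[3..9], body so far='3pzylqje7'
Chunk 3: stream[19..20]='0' size=0 (terminator). Final body='3pzylqje7' (9 bytes)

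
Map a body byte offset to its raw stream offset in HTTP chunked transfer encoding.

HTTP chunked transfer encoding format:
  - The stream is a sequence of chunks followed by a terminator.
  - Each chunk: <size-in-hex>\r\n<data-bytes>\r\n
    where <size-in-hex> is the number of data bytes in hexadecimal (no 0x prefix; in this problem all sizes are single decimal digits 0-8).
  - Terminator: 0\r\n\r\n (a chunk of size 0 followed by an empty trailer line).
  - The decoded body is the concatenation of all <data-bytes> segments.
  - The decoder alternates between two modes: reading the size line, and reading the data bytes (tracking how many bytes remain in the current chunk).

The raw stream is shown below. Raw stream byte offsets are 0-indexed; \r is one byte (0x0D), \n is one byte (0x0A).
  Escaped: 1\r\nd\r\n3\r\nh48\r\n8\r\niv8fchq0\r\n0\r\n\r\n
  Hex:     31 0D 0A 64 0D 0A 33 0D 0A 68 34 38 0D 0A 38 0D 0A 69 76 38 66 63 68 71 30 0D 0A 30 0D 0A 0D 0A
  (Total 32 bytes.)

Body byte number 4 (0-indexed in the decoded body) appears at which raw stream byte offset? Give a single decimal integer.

Answer: 17

Derivation:
Chunk 1: stream[0..1]='1' size=0x1=1, data at stream[3..4]='d' -> body[0..1], body so far='d'
Chunk 2: stream[6..7]='3' size=0x3=3, data at stream[9..12]='h48' -> body[1..4], body so far='dh48'
Chunk 3: stream[14..15]='8' size=0x8=8, data at stream[17..25]='iv8fchq0' -> body[4..12], body so far='dh48iv8fchq0'
Chunk 4: stream[27..28]='0' size=0 (terminator). Final body='dh48iv8fchq0' (12 bytes)
Body byte 4 at stream offset 17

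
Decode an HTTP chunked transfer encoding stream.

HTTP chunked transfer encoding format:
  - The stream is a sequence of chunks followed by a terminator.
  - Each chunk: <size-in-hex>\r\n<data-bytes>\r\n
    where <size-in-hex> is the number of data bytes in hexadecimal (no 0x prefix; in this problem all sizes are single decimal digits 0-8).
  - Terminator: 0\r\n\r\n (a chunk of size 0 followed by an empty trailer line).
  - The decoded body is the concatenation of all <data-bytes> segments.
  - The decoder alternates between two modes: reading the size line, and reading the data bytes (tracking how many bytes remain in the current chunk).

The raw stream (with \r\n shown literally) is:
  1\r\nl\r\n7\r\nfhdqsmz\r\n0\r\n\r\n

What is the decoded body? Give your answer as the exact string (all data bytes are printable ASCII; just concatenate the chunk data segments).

Answer: lfhdqsmz

Derivation:
Chunk 1: stream[0..1]='1' size=0x1=1, data at stream[3..4]='l' -> body[0..1], body so far='l'
Chunk 2: stream[6..7]='7' size=0x7=7, data at stream[9..16]='fhdqsmz' -> body[1..8], body so far='lfhdqsmz'
Chunk 3: stream[18..19]='0' size=0 (terminator). Final body='lfhdqsmz' (8 bytes)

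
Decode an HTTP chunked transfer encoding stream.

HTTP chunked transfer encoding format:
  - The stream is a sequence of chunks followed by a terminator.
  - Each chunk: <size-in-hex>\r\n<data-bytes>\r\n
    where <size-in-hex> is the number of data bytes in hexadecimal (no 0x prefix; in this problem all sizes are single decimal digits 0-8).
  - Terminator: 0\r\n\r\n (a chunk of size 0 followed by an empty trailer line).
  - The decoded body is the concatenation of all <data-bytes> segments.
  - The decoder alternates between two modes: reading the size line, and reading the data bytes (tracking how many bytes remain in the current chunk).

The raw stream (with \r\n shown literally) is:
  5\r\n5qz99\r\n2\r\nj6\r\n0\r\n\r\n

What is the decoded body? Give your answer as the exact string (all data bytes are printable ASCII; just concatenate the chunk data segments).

Answer: 5qz99j6

Derivation:
Chunk 1: stream[0..1]='5' size=0x5=5, data at stream[3..8]='5qz99' -> body[0..5], body so far='5qz99'
Chunk 2: stream[10..11]='2' size=0x2=2, data at stream[13..15]='j6' -> body[5..7], body so far='5qz99j6'
Chunk 3: stream[17..18]='0' size=0 (terminator). Final body='5qz99j6' (7 bytes)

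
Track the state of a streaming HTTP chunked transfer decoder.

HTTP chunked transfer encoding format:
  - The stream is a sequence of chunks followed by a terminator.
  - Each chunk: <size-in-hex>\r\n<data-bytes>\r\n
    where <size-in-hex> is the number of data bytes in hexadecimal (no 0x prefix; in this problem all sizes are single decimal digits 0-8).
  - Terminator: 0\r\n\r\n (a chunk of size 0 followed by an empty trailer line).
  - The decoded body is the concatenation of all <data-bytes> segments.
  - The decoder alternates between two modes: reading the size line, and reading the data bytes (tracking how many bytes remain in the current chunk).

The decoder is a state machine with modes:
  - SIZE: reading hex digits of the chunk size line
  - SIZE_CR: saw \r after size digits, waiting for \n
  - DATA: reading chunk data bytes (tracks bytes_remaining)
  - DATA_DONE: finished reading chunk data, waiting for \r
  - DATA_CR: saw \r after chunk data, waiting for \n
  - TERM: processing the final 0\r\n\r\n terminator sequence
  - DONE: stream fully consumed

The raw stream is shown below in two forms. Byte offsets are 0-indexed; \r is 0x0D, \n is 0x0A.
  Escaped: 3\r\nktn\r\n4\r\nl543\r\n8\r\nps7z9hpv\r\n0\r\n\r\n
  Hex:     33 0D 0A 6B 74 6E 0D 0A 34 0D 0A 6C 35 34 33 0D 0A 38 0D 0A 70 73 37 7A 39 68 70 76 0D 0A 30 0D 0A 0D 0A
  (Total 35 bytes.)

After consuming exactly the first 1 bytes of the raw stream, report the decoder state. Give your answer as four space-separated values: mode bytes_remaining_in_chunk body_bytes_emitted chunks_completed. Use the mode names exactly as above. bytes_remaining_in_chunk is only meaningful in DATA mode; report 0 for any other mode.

Answer: SIZE 0 0 0

Derivation:
Byte 0 = '3': mode=SIZE remaining=0 emitted=0 chunks_done=0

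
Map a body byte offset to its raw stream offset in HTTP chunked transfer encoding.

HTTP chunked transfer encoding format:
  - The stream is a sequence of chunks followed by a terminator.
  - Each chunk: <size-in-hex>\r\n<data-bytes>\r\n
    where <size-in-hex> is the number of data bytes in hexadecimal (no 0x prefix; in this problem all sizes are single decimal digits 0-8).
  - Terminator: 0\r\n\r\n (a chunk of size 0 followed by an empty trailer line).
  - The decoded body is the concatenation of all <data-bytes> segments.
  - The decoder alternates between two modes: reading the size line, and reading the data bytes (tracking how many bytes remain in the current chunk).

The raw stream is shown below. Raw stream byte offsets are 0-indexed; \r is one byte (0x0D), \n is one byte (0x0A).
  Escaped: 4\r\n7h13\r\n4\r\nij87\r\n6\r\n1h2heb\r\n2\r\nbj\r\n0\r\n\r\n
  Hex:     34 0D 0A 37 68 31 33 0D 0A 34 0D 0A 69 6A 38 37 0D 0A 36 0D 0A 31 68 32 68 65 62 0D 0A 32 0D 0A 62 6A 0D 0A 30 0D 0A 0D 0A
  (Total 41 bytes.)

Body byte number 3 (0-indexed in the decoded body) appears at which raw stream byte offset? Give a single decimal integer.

Chunk 1: stream[0..1]='4' size=0x4=4, data at stream[3..7]='7h13' -> body[0..4], body so far='7h13'
Chunk 2: stream[9..10]='4' size=0x4=4, data at stream[12..16]='ij87' -> body[4..8], body so far='7h13ij87'
Chunk 3: stream[18..19]='6' size=0x6=6, data at stream[21..27]='1h2heb' -> body[8..14], body so far='7h13ij871h2heb'
Chunk 4: stream[29..30]='2' size=0x2=2, data at stream[32..34]='bj' -> body[14..16], body so far='7h13ij871h2hebbj'
Chunk 5: stream[36..37]='0' size=0 (terminator). Final body='7h13ij871h2hebbj' (16 bytes)
Body byte 3 at stream offset 6

Answer: 6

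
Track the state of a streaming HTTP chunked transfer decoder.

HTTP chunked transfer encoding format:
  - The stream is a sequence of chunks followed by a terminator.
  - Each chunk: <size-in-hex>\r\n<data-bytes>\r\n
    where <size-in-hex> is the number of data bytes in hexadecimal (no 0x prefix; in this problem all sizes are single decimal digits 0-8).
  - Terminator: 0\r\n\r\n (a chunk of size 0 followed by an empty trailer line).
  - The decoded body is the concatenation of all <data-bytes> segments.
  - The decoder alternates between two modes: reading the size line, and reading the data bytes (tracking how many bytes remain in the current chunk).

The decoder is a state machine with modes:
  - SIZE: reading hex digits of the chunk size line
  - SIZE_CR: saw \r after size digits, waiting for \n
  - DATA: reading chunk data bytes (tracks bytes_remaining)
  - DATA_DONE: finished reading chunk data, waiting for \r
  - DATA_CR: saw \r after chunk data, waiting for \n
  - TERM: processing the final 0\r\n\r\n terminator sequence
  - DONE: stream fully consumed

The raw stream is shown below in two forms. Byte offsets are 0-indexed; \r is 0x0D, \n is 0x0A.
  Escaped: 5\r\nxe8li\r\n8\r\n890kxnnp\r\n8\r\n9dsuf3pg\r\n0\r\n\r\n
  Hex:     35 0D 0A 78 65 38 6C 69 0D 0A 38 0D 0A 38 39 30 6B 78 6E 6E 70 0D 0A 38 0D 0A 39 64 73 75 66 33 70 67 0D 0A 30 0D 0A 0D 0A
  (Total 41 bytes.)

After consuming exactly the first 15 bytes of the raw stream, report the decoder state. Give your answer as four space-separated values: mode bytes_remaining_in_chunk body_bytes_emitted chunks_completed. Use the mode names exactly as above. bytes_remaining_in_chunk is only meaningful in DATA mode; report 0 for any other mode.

Answer: DATA 6 7 1

Derivation:
Byte 0 = '5': mode=SIZE remaining=0 emitted=0 chunks_done=0
Byte 1 = 0x0D: mode=SIZE_CR remaining=0 emitted=0 chunks_done=0
Byte 2 = 0x0A: mode=DATA remaining=5 emitted=0 chunks_done=0
Byte 3 = 'x': mode=DATA remaining=4 emitted=1 chunks_done=0
Byte 4 = 'e': mode=DATA remaining=3 emitted=2 chunks_done=0
Byte 5 = '8': mode=DATA remaining=2 emitted=3 chunks_done=0
Byte 6 = 'l': mode=DATA remaining=1 emitted=4 chunks_done=0
Byte 7 = 'i': mode=DATA_DONE remaining=0 emitted=5 chunks_done=0
Byte 8 = 0x0D: mode=DATA_CR remaining=0 emitted=5 chunks_done=0
Byte 9 = 0x0A: mode=SIZE remaining=0 emitted=5 chunks_done=1
Byte 10 = '8': mode=SIZE remaining=0 emitted=5 chunks_done=1
Byte 11 = 0x0D: mode=SIZE_CR remaining=0 emitted=5 chunks_done=1
Byte 12 = 0x0A: mode=DATA remaining=8 emitted=5 chunks_done=1
Byte 13 = '8': mode=DATA remaining=7 emitted=6 chunks_done=1
Byte 14 = '9': mode=DATA remaining=6 emitted=7 chunks_done=1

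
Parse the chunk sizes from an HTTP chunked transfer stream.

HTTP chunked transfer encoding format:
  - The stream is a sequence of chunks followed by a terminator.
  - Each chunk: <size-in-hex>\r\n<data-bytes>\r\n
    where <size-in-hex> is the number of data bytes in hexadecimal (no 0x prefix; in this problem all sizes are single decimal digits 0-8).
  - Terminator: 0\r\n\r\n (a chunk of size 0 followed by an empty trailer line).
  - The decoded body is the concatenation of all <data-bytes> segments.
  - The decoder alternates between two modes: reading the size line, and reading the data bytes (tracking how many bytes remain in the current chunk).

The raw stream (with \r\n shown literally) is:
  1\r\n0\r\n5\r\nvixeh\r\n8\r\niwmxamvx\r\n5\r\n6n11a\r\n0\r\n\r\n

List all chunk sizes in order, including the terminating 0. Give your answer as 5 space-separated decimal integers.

Chunk 1: stream[0..1]='1' size=0x1=1, data at stream[3..4]='0' -> body[0..1], body so far='0'
Chunk 2: stream[6..7]='5' size=0x5=5, data at stream[9..14]='vixeh' -> body[1..6], body so far='0vixeh'
Chunk 3: stream[16..17]='8' size=0x8=8, data at stream[19..27]='iwmxamvx' -> body[6..14], body so far='0vixehiwmxamvx'
Chunk 4: stream[29..30]='5' size=0x5=5, data at stream[32..37]='6n11a' -> body[14..19], body so far='0vixehiwmxamvx6n11a'
Chunk 5: stream[39..40]='0' size=0 (terminator). Final body='0vixehiwmxamvx6n11a' (19 bytes)

Answer: 1 5 8 5 0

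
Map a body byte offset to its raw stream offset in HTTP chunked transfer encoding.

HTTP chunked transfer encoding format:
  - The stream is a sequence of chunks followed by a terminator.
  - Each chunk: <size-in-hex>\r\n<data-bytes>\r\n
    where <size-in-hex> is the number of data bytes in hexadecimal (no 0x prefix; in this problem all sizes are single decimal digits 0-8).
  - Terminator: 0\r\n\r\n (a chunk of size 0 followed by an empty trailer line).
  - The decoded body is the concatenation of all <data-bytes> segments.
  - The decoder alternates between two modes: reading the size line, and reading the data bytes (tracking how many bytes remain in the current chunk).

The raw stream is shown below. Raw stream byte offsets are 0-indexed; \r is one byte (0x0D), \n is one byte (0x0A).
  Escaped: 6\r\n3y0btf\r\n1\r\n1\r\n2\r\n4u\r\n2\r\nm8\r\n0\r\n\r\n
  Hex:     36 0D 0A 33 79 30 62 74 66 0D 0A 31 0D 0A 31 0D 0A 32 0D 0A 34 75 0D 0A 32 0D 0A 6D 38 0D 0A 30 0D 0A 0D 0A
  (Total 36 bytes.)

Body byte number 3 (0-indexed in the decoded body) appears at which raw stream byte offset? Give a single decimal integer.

Answer: 6

Derivation:
Chunk 1: stream[0..1]='6' size=0x6=6, data at stream[3..9]='3y0btf' -> body[0..6], body so far='3y0btf'
Chunk 2: stream[11..12]='1' size=0x1=1, data at stream[14..15]='1' -> body[6..7], body so far='3y0btf1'
Chunk 3: stream[17..18]='2' size=0x2=2, data at stream[20..22]='4u' -> body[7..9], body so far='3y0btf14u'
Chunk 4: stream[24..25]='2' size=0x2=2, data at stream[27..29]='m8' -> body[9..11], body so far='3y0btf14um8'
Chunk 5: stream[31..32]='0' size=0 (terminator). Final body='3y0btf14um8' (11 bytes)
Body byte 3 at stream offset 6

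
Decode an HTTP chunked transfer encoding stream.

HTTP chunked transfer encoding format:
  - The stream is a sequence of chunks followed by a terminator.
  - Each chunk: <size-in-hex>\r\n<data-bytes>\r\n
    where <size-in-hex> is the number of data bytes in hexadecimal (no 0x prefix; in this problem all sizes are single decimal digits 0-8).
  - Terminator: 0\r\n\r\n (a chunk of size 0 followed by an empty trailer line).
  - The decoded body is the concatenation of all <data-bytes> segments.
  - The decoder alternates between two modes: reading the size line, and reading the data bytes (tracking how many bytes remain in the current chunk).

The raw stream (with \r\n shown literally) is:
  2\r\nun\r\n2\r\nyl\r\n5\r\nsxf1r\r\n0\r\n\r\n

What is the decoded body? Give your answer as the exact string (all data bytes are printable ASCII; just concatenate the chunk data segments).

Answer: unylsxf1r

Derivation:
Chunk 1: stream[0..1]='2' size=0x2=2, data at stream[3..5]='un' -> body[0..2], body so far='un'
Chunk 2: stream[7..8]='2' size=0x2=2, data at stream[10..12]='yl' -> body[2..4], body so far='unyl'
Chunk 3: stream[14..15]='5' size=0x5=5, data at stream[17..22]='sxf1r' -> body[4..9], body so far='unylsxf1r'
Chunk 4: stream[24..25]='0' size=0 (terminator). Final body='unylsxf1r' (9 bytes)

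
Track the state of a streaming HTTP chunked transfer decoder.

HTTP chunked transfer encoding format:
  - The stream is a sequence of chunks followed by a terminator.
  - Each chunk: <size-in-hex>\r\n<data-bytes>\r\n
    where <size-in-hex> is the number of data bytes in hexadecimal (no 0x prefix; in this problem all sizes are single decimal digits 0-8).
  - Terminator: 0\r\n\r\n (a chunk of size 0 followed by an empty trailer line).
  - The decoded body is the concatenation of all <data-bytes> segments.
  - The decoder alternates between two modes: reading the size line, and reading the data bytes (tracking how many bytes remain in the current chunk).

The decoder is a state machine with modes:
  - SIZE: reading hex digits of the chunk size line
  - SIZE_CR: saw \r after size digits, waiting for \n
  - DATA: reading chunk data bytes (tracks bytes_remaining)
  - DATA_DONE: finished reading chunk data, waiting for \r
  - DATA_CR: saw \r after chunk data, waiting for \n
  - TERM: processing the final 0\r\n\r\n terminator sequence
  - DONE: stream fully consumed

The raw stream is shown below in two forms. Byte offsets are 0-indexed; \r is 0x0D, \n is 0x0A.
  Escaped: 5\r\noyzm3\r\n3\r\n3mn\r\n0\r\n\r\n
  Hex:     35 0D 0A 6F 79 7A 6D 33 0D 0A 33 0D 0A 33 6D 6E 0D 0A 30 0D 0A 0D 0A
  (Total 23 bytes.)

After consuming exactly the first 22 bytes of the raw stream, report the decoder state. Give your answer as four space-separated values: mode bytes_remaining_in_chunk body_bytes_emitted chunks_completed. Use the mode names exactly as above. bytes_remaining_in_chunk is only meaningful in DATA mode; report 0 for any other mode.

Byte 0 = '5': mode=SIZE remaining=0 emitted=0 chunks_done=0
Byte 1 = 0x0D: mode=SIZE_CR remaining=0 emitted=0 chunks_done=0
Byte 2 = 0x0A: mode=DATA remaining=5 emitted=0 chunks_done=0
Byte 3 = 'o': mode=DATA remaining=4 emitted=1 chunks_done=0
Byte 4 = 'y': mode=DATA remaining=3 emitted=2 chunks_done=0
Byte 5 = 'z': mode=DATA remaining=2 emitted=3 chunks_done=0
Byte 6 = 'm': mode=DATA remaining=1 emitted=4 chunks_done=0
Byte 7 = '3': mode=DATA_DONE remaining=0 emitted=5 chunks_done=0
Byte 8 = 0x0D: mode=DATA_CR remaining=0 emitted=5 chunks_done=0
Byte 9 = 0x0A: mode=SIZE remaining=0 emitted=5 chunks_done=1
Byte 10 = '3': mode=SIZE remaining=0 emitted=5 chunks_done=1
Byte 11 = 0x0D: mode=SIZE_CR remaining=0 emitted=5 chunks_done=1
Byte 12 = 0x0A: mode=DATA remaining=3 emitted=5 chunks_done=1
Byte 13 = '3': mode=DATA remaining=2 emitted=6 chunks_done=1
Byte 14 = 'm': mode=DATA remaining=1 emitted=7 chunks_done=1
Byte 15 = 'n': mode=DATA_DONE remaining=0 emitted=8 chunks_done=1
Byte 16 = 0x0D: mode=DATA_CR remaining=0 emitted=8 chunks_done=1
Byte 17 = 0x0A: mode=SIZE remaining=0 emitted=8 chunks_done=2
Byte 18 = '0': mode=SIZE remaining=0 emitted=8 chunks_done=2
Byte 19 = 0x0D: mode=SIZE_CR remaining=0 emitted=8 chunks_done=2
Byte 20 = 0x0A: mode=TERM remaining=0 emitted=8 chunks_done=2
Byte 21 = 0x0D: mode=TERM remaining=0 emitted=8 chunks_done=2

Answer: TERM 0 8 2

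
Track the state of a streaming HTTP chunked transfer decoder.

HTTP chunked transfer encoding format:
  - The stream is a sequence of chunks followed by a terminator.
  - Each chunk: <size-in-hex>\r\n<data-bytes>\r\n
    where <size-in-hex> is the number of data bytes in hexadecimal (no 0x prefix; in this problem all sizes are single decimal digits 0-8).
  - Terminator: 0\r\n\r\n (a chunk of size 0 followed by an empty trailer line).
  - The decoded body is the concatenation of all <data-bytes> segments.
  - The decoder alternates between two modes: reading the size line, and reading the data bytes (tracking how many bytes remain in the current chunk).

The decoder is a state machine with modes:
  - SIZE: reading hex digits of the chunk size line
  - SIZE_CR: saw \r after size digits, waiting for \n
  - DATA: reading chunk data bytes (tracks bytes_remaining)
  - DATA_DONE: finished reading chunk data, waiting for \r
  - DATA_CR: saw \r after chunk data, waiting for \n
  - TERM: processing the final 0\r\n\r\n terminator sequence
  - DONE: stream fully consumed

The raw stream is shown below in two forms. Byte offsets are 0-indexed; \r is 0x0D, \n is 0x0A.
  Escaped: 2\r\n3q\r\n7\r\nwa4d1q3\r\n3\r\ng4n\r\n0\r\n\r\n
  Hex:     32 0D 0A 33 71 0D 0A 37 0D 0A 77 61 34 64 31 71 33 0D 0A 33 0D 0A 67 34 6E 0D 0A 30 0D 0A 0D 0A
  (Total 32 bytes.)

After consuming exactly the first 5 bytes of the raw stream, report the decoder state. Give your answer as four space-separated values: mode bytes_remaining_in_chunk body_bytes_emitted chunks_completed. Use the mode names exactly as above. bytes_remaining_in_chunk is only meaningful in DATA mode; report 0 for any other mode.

Byte 0 = '2': mode=SIZE remaining=0 emitted=0 chunks_done=0
Byte 1 = 0x0D: mode=SIZE_CR remaining=0 emitted=0 chunks_done=0
Byte 2 = 0x0A: mode=DATA remaining=2 emitted=0 chunks_done=0
Byte 3 = '3': mode=DATA remaining=1 emitted=1 chunks_done=0
Byte 4 = 'q': mode=DATA_DONE remaining=0 emitted=2 chunks_done=0

Answer: DATA_DONE 0 2 0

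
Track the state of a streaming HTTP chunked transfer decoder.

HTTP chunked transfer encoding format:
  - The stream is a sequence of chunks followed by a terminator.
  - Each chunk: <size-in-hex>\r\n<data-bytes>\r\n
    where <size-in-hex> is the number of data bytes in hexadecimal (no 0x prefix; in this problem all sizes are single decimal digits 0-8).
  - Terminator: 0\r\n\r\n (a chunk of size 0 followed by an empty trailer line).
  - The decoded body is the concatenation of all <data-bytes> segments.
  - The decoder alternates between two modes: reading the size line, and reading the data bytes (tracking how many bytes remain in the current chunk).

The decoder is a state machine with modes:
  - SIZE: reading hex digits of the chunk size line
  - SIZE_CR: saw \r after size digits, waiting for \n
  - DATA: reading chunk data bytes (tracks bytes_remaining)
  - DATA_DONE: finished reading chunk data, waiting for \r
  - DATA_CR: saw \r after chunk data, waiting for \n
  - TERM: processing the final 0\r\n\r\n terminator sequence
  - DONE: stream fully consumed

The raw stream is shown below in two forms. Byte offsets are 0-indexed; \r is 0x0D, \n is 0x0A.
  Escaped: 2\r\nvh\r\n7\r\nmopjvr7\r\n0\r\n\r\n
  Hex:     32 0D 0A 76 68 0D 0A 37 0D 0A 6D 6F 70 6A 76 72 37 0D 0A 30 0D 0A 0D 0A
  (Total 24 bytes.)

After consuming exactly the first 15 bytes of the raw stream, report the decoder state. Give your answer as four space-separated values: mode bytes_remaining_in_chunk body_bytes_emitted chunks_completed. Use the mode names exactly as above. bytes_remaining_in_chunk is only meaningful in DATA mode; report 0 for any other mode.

Answer: DATA 2 7 1

Derivation:
Byte 0 = '2': mode=SIZE remaining=0 emitted=0 chunks_done=0
Byte 1 = 0x0D: mode=SIZE_CR remaining=0 emitted=0 chunks_done=0
Byte 2 = 0x0A: mode=DATA remaining=2 emitted=0 chunks_done=0
Byte 3 = 'v': mode=DATA remaining=1 emitted=1 chunks_done=0
Byte 4 = 'h': mode=DATA_DONE remaining=0 emitted=2 chunks_done=0
Byte 5 = 0x0D: mode=DATA_CR remaining=0 emitted=2 chunks_done=0
Byte 6 = 0x0A: mode=SIZE remaining=0 emitted=2 chunks_done=1
Byte 7 = '7': mode=SIZE remaining=0 emitted=2 chunks_done=1
Byte 8 = 0x0D: mode=SIZE_CR remaining=0 emitted=2 chunks_done=1
Byte 9 = 0x0A: mode=DATA remaining=7 emitted=2 chunks_done=1
Byte 10 = 'm': mode=DATA remaining=6 emitted=3 chunks_done=1
Byte 11 = 'o': mode=DATA remaining=5 emitted=4 chunks_done=1
Byte 12 = 'p': mode=DATA remaining=4 emitted=5 chunks_done=1
Byte 13 = 'j': mode=DATA remaining=3 emitted=6 chunks_done=1
Byte 14 = 'v': mode=DATA remaining=2 emitted=7 chunks_done=1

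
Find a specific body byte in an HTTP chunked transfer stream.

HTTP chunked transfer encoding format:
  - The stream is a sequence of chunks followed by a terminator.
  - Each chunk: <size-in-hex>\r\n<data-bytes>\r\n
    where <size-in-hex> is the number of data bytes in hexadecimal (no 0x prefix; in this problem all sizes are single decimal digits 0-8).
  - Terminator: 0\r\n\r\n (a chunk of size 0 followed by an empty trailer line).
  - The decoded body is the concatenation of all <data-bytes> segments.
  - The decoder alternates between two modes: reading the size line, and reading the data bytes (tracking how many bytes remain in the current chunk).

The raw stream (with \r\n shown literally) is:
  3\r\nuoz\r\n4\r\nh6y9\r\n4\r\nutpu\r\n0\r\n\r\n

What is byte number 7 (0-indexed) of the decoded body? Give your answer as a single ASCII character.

Answer: u

Derivation:
Chunk 1: stream[0..1]='3' size=0x3=3, data at stream[3..6]='uoz' -> body[0..3], body so far='uoz'
Chunk 2: stream[8..9]='4' size=0x4=4, data at stream[11..15]='h6y9' -> body[3..7], body so far='uozh6y9'
Chunk 3: stream[17..18]='4' size=0x4=4, data at stream[20..24]='utpu' -> body[7..11], body so far='uozh6y9utpu'
Chunk 4: stream[26..27]='0' size=0 (terminator). Final body='uozh6y9utpu' (11 bytes)
Body byte 7 = 'u'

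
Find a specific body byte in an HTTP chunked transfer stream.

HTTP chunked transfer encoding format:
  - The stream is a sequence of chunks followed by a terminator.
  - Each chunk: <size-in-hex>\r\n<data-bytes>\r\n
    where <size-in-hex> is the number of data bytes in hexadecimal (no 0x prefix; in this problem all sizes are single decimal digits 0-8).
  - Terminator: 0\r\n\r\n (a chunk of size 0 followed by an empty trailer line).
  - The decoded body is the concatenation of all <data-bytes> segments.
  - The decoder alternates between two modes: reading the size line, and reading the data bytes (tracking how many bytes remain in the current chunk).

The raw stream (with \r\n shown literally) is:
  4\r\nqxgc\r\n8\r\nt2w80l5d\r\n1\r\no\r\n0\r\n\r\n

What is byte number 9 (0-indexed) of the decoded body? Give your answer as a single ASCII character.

Chunk 1: stream[0..1]='4' size=0x4=4, data at stream[3..7]='qxgc' -> body[0..4], body so far='qxgc'
Chunk 2: stream[9..10]='8' size=0x8=8, data at stream[12..20]='t2w80l5d' -> body[4..12], body so far='qxgct2w80l5d'
Chunk 3: stream[22..23]='1' size=0x1=1, data at stream[25..26]='o' -> body[12..13], body so far='qxgct2w80l5do'
Chunk 4: stream[28..29]='0' size=0 (terminator). Final body='qxgct2w80l5do' (13 bytes)
Body byte 9 = 'l'

Answer: l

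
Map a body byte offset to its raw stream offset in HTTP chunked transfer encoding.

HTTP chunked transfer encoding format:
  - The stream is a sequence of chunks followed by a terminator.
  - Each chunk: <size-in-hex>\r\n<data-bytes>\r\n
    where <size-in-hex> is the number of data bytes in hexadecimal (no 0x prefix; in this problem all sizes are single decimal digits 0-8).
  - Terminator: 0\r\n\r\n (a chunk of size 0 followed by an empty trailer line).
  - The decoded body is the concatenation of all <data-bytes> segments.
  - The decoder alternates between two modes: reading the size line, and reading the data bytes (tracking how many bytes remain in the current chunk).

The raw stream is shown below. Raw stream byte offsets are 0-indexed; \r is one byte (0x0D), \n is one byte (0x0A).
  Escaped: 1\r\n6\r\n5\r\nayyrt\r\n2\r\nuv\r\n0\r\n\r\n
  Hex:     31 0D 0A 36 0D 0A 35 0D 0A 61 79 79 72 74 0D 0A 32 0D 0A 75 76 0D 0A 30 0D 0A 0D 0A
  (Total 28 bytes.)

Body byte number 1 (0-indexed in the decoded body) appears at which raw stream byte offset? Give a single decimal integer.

Answer: 9

Derivation:
Chunk 1: stream[0..1]='1' size=0x1=1, data at stream[3..4]='6' -> body[0..1], body so far='6'
Chunk 2: stream[6..7]='5' size=0x5=5, data at stream[9..14]='ayyrt' -> body[1..6], body so far='6ayyrt'
Chunk 3: stream[16..17]='2' size=0x2=2, data at stream[19..21]='uv' -> body[6..8], body so far='6ayyrtuv'
Chunk 4: stream[23..24]='0' size=0 (terminator). Final body='6ayyrtuv' (8 bytes)
Body byte 1 at stream offset 9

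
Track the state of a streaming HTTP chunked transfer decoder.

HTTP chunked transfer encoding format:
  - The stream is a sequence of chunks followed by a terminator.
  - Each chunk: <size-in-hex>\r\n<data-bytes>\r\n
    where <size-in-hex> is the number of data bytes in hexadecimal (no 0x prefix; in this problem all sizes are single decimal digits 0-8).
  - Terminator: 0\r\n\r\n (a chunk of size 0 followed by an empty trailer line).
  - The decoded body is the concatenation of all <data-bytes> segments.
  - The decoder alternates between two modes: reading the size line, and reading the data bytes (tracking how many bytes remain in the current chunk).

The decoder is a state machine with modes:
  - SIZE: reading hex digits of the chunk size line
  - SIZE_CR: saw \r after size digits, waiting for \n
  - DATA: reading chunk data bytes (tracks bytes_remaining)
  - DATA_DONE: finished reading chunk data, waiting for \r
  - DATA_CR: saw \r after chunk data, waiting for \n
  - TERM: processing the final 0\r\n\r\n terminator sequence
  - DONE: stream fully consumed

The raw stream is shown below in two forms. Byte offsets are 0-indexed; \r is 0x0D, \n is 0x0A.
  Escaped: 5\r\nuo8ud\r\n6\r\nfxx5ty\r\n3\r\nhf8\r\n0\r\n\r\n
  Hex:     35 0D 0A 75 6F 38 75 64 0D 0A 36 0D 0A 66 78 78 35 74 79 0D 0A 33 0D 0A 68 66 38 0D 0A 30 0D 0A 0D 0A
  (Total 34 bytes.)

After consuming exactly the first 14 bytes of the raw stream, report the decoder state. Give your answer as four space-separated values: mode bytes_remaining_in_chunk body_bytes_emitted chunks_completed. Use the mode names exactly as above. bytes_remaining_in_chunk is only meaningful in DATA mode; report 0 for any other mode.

Answer: DATA 5 6 1

Derivation:
Byte 0 = '5': mode=SIZE remaining=0 emitted=0 chunks_done=0
Byte 1 = 0x0D: mode=SIZE_CR remaining=0 emitted=0 chunks_done=0
Byte 2 = 0x0A: mode=DATA remaining=5 emitted=0 chunks_done=0
Byte 3 = 'u': mode=DATA remaining=4 emitted=1 chunks_done=0
Byte 4 = 'o': mode=DATA remaining=3 emitted=2 chunks_done=0
Byte 5 = '8': mode=DATA remaining=2 emitted=3 chunks_done=0
Byte 6 = 'u': mode=DATA remaining=1 emitted=4 chunks_done=0
Byte 7 = 'd': mode=DATA_DONE remaining=0 emitted=5 chunks_done=0
Byte 8 = 0x0D: mode=DATA_CR remaining=0 emitted=5 chunks_done=0
Byte 9 = 0x0A: mode=SIZE remaining=0 emitted=5 chunks_done=1
Byte 10 = '6': mode=SIZE remaining=0 emitted=5 chunks_done=1
Byte 11 = 0x0D: mode=SIZE_CR remaining=0 emitted=5 chunks_done=1
Byte 12 = 0x0A: mode=DATA remaining=6 emitted=5 chunks_done=1
Byte 13 = 'f': mode=DATA remaining=5 emitted=6 chunks_done=1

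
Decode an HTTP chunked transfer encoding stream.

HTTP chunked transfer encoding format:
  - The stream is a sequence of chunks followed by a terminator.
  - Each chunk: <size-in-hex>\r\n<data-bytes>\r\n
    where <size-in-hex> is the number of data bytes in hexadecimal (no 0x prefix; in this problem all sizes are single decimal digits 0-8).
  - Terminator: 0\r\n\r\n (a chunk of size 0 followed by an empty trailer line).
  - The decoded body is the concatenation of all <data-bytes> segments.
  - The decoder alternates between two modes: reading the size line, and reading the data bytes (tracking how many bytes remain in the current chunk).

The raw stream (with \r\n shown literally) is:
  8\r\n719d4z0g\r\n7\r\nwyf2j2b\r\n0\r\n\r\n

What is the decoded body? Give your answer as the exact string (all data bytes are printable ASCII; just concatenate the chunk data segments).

Chunk 1: stream[0..1]='8' size=0x8=8, data at stream[3..11]='719d4z0g' -> body[0..8], body so far='719d4z0g'
Chunk 2: stream[13..14]='7' size=0x7=7, data at stream[16..23]='wyf2j2b' -> body[8..15], body so far='719d4z0gwyf2j2b'
Chunk 3: stream[25..26]='0' size=0 (terminator). Final body='719d4z0gwyf2j2b' (15 bytes)

Answer: 719d4z0gwyf2j2b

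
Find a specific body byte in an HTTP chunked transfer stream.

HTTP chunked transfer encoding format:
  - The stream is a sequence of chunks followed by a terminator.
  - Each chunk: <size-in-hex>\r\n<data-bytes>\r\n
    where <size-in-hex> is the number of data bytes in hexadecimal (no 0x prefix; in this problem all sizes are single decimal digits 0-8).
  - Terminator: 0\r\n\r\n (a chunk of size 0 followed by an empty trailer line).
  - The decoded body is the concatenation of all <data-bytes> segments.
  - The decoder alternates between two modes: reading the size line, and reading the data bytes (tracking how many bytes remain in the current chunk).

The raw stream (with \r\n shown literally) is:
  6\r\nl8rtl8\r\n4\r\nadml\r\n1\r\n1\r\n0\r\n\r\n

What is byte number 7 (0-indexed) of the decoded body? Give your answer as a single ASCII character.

Answer: d

Derivation:
Chunk 1: stream[0..1]='6' size=0x6=6, data at stream[3..9]='l8rtl8' -> body[0..6], body so far='l8rtl8'
Chunk 2: stream[11..12]='4' size=0x4=4, data at stream[14..18]='adml' -> body[6..10], body so far='l8rtl8adml'
Chunk 3: stream[20..21]='1' size=0x1=1, data at stream[23..24]='1' -> body[10..11], body so far='l8rtl8adml1'
Chunk 4: stream[26..27]='0' size=0 (terminator). Final body='l8rtl8adml1' (11 bytes)
Body byte 7 = 'd'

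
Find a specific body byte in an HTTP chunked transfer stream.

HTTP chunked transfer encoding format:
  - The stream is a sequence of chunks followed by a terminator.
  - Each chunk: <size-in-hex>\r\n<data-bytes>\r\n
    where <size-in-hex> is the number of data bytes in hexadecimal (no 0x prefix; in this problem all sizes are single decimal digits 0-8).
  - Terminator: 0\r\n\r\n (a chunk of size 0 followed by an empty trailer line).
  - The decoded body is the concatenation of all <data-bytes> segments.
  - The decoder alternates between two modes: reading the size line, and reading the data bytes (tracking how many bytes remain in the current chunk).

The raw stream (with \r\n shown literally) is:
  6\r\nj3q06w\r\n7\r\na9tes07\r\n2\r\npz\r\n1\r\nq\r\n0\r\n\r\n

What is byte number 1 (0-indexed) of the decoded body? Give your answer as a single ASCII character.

Answer: 3

Derivation:
Chunk 1: stream[0..1]='6' size=0x6=6, data at stream[3..9]='j3q06w' -> body[0..6], body so far='j3q06w'
Chunk 2: stream[11..12]='7' size=0x7=7, data at stream[14..21]='a9tes07' -> body[6..13], body so far='j3q06wa9tes07'
Chunk 3: stream[23..24]='2' size=0x2=2, data at stream[26..28]='pz' -> body[13..15], body so far='j3q06wa9tes07pz'
Chunk 4: stream[30..31]='1' size=0x1=1, data at stream[33..34]='q' -> body[15..16], body so far='j3q06wa9tes07pzq'
Chunk 5: stream[36..37]='0' size=0 (terminator). Final body='j3q06wa9tes07pzq' (16 bytes)
Body byte 1 = '3'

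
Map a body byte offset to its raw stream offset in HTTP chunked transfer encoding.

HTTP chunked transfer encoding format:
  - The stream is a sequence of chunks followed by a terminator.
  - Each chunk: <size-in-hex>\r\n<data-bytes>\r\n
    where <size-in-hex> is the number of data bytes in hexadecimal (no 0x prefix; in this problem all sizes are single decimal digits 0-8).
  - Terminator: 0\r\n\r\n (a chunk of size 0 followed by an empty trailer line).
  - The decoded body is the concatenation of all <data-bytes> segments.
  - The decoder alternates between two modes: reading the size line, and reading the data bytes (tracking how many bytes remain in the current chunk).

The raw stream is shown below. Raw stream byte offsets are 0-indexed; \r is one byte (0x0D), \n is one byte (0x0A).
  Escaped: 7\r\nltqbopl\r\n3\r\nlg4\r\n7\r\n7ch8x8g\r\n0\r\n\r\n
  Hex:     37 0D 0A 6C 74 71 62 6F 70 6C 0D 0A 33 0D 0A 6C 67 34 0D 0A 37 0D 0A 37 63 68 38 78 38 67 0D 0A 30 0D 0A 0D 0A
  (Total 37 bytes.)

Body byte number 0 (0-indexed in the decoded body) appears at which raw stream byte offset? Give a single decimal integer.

Chunk 1: stream[0..1]='7' size=0x7=7, data at stream[3..10]='ltqbopl' -> body[0..7], body so far='ltqbopl'
Chunk 2: stream[12..13]='3' size=0x3=3, data at stream[15..18]='lg4' -> body[7..10], body so far='ltqbopllg4'
Chunk 3: stream[20..21]='7' size=0x7=7, data at stream[23..30]='7ch8x8g' -> body[10..17], body so far='ltqbopllg47ch8x8g'
Chunk 4: stream[32..33]='0' size=0 (terminator). Final body='ltqbopllg47ch8x8g' (17 bytes)
Body byte 0 at stream offset 3

Answer: 3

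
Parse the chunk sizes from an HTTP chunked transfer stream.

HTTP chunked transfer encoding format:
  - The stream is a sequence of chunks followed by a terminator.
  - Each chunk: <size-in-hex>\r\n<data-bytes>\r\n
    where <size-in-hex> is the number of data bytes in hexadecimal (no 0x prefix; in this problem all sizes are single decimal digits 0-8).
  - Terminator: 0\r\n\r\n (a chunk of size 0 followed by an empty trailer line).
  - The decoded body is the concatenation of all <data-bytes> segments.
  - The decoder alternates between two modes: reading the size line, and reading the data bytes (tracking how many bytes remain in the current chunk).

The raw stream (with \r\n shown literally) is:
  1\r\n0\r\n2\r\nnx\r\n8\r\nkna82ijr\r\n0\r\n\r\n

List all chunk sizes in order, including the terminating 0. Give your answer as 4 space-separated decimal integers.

Chunk 1: stream[0..1]='1' size=0x1=1, data at stream[3..4]='0' -> body[0..1], body so far='0'
Chunk 2: stream[6..7]='2' size=0x2=2, data at stream[9..11]='nx' -> body[1..3], body so far='0nx'
Chunk 3: stream[13..14]='8' size=0x8=8, data at stream[16..24]='kna82ijr' -> body[3..11], body so far='0nxkna82ijr'
Chunk 4: stream[26..27]='0' size=0 (terminator). Final body='0nxkna82ijr' (11 bytes)

Answer: 1 2 8 0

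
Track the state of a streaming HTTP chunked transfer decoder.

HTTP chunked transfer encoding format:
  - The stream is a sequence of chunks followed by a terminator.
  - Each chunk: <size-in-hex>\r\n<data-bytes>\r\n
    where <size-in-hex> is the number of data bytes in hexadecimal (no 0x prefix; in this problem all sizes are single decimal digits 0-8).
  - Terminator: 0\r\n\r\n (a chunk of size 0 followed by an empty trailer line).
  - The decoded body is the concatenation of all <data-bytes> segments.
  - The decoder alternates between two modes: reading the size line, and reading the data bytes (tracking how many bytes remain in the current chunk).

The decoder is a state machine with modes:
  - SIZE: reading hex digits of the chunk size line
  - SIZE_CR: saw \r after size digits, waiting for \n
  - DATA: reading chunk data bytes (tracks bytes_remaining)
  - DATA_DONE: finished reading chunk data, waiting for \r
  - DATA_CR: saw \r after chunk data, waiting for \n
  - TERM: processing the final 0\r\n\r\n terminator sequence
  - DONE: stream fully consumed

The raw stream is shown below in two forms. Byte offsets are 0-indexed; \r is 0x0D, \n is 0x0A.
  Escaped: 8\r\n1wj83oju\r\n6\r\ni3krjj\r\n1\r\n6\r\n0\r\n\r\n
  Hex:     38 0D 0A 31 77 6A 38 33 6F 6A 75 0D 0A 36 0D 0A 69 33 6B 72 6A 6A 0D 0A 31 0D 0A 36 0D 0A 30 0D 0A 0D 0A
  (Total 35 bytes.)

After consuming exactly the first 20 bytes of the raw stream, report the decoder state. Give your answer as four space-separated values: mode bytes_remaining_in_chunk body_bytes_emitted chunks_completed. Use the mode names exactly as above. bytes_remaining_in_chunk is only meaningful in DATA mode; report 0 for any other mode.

Answer: DATA 2 12 1

Derivation:
Byte 0 = '8': mode=SIZE remaining=0 emitted=0 chunks_done=0
Byte 1 = 0x0D: mode=SIZE_CR remaining=0 emitted=0 chunks_done=0
Byte 2 = 0x0A: mode=DATA remaining=8 emitted=0 chunks_done=0
Byte 3 = '1': mode=DATA remaining=7 emitted=1 chunks_done=0
Byte 4 = 'w': mode=DATA remaining=6 emitted=2 chunks_done=0
Byte 5 = 'j': mode=DATA remaining=5 emitted=3 chunks_done=0
Byte 6 = '8': mode=DATA remaining=4 emitted=4 chunks_done=0
Byte 7 = '3': mode=DATA remaining=3 emitted=5 chunks_done=0
Byte 8 = 'o': mode=DATA remaining=2 emitted=6 chunks_done=0
Byte 9 = 'j': mode=DATA remaining=1 emitted=7 chunks_done=0
Byte 10 = 'u': mode=DATA_DONE remaining=0 emitted=8 chunks_done=0
Byte 11 = 0x0D: mode=DATA_CR remaining=0 emitted=8 chunks_done=0
Byte 12 = 0x0A: mode=SIZE remaining=0 emitted=8 chunks_done=1
Byte 13 = '6': mode=SIZE remaining=0 emitted=8 chunks_done=1
Byte 14 = 0x0D: mode=SIZE_CR remaining=0 emitted=8 chunks_done=1
Byte 15 = 0x0A: mode=DATA remaining=6 emitted=8 chunks_done=1
Byte 16 = 'i': mode=DATA remaining=5 emitted=9 chunks_done=1
Byte 17 = '3': mode=DATA remaining=4 emitted=10 chunks_done=1
Byte 18 = 'k': mode=DATA remaining=3 emitted=11 chunks_done=1
Byte 19 = 'r': mode=DATA remaining=2 emitted=12 chunks_done=1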